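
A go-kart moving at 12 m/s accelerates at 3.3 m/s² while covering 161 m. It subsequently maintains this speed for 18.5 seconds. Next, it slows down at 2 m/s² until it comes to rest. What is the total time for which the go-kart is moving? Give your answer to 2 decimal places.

Phase 1 (accelerating): v₀ = 12.0 m/s, a = 3.3 m/s².
v² = v₀² + 2aΔx = 12.0² + 2·3.3·161 = 1210 → v = 34.7 m/s
t = (v − v₀)/a = (34.7 − 12.0)/3.3 = 6.89 s

Phase 2 (constant speed): v₀ = 34.7 m/s, a = 0 m/s².
v = v₀ + at = 34.7 + (0)(18.5) = 34.7 m/s
Δx = v₀t + ½at² = 34.7·18.5 + 0.5·0·18.5² = 643 m

Phase 3 (decelerating): v₀ = 34.7 m/s, a = -2 m/s².
v = v₀ + at → t = (0 − 34.7) / -2 = 17.4 s
v² = v₀² + 2aΔx → Δx = (0² − 34.7²)/(2·-2) = 302 m
Total time = 6.89 + 18.5 + 17.4 = 42.8 s

42.76 s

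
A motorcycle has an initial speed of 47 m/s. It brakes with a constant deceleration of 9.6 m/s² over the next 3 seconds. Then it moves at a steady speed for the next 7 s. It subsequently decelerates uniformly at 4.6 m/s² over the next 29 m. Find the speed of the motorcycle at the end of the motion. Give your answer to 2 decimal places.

8.03 m/s

Phase 1 (decelerating): v₀ = 47.0 m/s, a = -9.6 m/s².
v = v₀ + at = 47.0 + (-9.6)(3) = 18.2 m/s
Δx = v₀t + ½at² = 47.0·3 + 0.5·-9.6·3² = 97.8 m

Phase 2 (constant speed): v₀ = 18.2 m/s, a = 0 m/s².
v = v₀ + at = 18.2 + (0)(7) = 18.2 m/s
Δx = v₀t + ½at² = 18.2·7 + 0.5·0·7² = 127 m

Phase 3 (decelerating): v₀ = 18.2 m/s, a = -4.6 m/s².
v² = v₀² + 2aΔx = 18.2² + 2·-4.6·29 = 64.4 → v = 8.03 m/s
t = (v − v₀)/a = (8.03 − 18.2)/-4.6 = 2.21 s
Final speed = 8.03 m/s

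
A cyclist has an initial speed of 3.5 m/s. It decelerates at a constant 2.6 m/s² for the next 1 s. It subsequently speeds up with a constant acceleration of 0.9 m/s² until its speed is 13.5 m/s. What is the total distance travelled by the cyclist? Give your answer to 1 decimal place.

Phase 1 (decelerating): v₀ = 3.50 m/s, a = -2.6 m/s².
v = v₀ + at = 3.50 + (-2.6)(1) = 0.900 m/s
Δx = v₀t + ½at² = 3.50·1 + 0.5·-2.6·1² = 2.20 m

Phase 2 (accelerating): v₀ = 0.900 m/s, a = 0.9 m/s².
v = v₀ + at → t = (13.5 − 0.900) / 0.9 = 14.0 s
v² = v₀² + 2aΔx → Δx = (13.5² − 0.900²)/(2·0.9) = 101 m
Total distance = 2.20 + 101 = 103 m

103.0 m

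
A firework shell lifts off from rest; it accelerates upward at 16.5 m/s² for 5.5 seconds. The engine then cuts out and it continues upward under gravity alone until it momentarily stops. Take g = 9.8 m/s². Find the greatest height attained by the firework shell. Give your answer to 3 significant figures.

Phase 1 (powered ascent): v₀ = 0 m/s, a = 16.5 m/s².
v = v₀ + at = 0 + (16.5)(5.5) = 90.8 m/s
Δx = v₀t + ½at² = 0·5.5 + 0.5·16.5·5.5² = 250 m

Phase 2 (coasting upward): v₀ = 90.8 m/s, a = -9.8 m/s².
v = v₀ + at → t = (0 − 90.8) / -9.8 = 9.26 s
v² = v₀² + 2aΔx → Δx = (0² − 90.8²)/(2·-9.8) = 420 m
Maximum height = 250 + 420 = 670 m

670 m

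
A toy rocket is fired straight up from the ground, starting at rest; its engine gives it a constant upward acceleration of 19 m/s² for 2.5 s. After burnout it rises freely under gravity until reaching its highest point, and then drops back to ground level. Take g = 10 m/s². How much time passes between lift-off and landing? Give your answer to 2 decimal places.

Phase 1 (powered ascent): v₀ = 0 m/s, a = 19 m/s².
v = v₀ + at = 0 + (19)(2.5) = 47.5 m/s
Δx = v₀t + ½at² = 0·2.5 + 0.5·19·2.5² = 59.4 m

Phase 2 (coasting upward): v₀ = 47.5 m/s, a = -10 m/s².
v = v₀ + at → t = (0 − 47.5) / -10 = 4.75 s
v² = v₀² + 2aΔx → Δx = (0² − 47.5²)/(2·-10) = 113 m

Phase 3 (free fall): v₀ = 0 m/s, a = -10 m/s².
Falls 172 m from rest: t = √(2·172/10) = 5.87 s; v = g·t = 58.7 m/s.
Total time = 2.50 + 4.75 + 5.87 = 13.1 s

13.12 s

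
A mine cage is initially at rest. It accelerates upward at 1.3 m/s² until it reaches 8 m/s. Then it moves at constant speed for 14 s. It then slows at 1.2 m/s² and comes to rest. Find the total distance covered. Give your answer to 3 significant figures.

Phase 1 (accelerating): v₀ = 0 m/s, a = 1.3 m/s².
v = v₀ + at → t = (8 − 0) / 1.3 = 6.15 s
v² = v₀² + 2aΔx → Δx = (8² − 0²)/(2·1.3) = 24.6 m

Phase 2 (constant speed): v₀ = 8.00 m/s, a = 0 m/s².
v = v₀ + at = 8.00 + (0)(14) = 8.00 m/s
Δx = v₀t + ½at² = 8.00·14 + 0.5·0·14² = 112 m

Phase 3 (decelerating): v₀ = 8.00 m/s, a = -1.2 m/s².
v = v₀ + at → t = (0 − 8.00) / -1.2 = 6.67 s
v² = v₀² + 2aΔx → Δx = (0² − 8.00²)/(2·-1.2) = 26.7 m
Total distance = 24.6 + 112 + 26.7 = 163 m

163 m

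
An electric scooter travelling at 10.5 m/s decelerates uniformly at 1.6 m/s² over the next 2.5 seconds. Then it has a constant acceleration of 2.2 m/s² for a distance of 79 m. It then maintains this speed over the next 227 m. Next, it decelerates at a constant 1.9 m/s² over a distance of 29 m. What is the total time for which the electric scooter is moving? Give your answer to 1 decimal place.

Phase 1 (decelerating): v₀ = 10.5 m/s, a = -1.6 m/s².
v = v₀ + at = 10.5 + (-1.6)(2.5) = 6.50 m/s
Δx = v₀t + ½at² = 10.5·2.5 + 0.5·-1.6·2.5² = 21.2 m

Phase 2 (accelerating): v₀ = 6.50 m/s, a = 2.2 m/s².
v² = v₀² + 2aΔx = 6.50² + 2·2.2·79 = 390 → v = 19.7 m/s
t = (v − v₀)/a = (19.7 − 6.50)/2.2 = 6.02 s

Phase 3 (constant speed): v₀ = 19.7 m/s, a = 0 m/s².
Constant speed: t = d/v = 227/19.7 = 11.5 s

Phase 4 (decelerating): v₀ = 19.7 m/s, a = -1.9 m/s².
v² = v₀² + 2aΔx = 19.7² + 2·-1.9·29 = 280 → v = 16.7 m/s
t = (v − v₀)/a = (16.7 − 19.7)/-1.9 = 1.59 s
Total time = 2.50 + 6.02 + 11.5 + 1.59 = 21.6 s

21.6 s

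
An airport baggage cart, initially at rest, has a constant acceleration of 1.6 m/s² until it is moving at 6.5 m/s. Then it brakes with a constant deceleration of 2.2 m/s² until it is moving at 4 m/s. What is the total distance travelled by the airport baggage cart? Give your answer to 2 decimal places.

Phase 1 (accelerating): v₀ = 0 m/s, a = 1.6 m/s².
v = v₀ + at → t = (6.5 − 0) / 1.6 = 4.06 s
v² = v₀² + 2aΔx → Δx = (6.5² − 0²)/(2·1.6) = 13.2 m

Phase 2 (decelerating): v₀ = 6.50 m/s, a = -2.2 m/s².
v = v₀ + at → t = (4 − 6.50) / -2.2 = 1.14 s
v² = v₀² + 2aΔx → Δx = (4² − 6.50²)/(2·-2.2) = 5.97 m
Total distance = 13.2 + 5.97 = 19.2 m

19.17 m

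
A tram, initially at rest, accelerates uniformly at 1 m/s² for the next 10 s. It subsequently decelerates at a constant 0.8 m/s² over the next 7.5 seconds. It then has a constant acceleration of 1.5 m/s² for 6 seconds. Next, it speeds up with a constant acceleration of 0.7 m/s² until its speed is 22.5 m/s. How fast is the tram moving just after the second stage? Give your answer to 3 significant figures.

Phase 1 (accelerating): v₀ = 0 m/s, a = 1 m/s².
v = v₀ + at = 0 + (1)(10) = 10.0 m/s
Δx = v₀t + ½at² = 0·10 + 0.5·1·10² = 50.0 m

Phase 2 (decelerating): v₀ = 10.0 m/s, a = -0.8 m/s².
v = v₀ + at = 10.0 + (-0.8)(7.5) = 4.00 m/s
Δx = v₀t + ½at² = 10.0·7.5 + 0.5·-0.8·7.5² = 52.5 m
Speed at end of phase 2 = 4.00 m/s

4.00 m/s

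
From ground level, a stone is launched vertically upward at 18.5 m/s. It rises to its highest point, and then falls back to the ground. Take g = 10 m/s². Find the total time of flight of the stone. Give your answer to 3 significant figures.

3.70 s

Phase 1 (rising): v₀ = 18.5 m/s, a = -10 m/s².
v = v₀ + at → t = (0 − 18.5) / -10 = 1.85 s
v² = v₀² + 2aΔx → Δx = (0² − 18.5²)/(2·-10) = 17.1 m

Phase 2 (falling): v₀ = 0 m/s, a = -10 m/s².
Falls 17.1 m from rest: t = √(2·17.1/10) = 1.85 s; v = g·t = 18.5 m/s.
Total time = 1.85 + 1.85 = 3.70 s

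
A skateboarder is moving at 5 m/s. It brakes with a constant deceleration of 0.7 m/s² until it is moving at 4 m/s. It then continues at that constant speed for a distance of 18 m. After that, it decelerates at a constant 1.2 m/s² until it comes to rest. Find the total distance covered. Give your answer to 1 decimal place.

Phase 1 (decelerating): v₀ = 5.00 m/s, a = -0.7 m/s².
v = v₀ + at → t = (4 − 5.00) / -0.7 = 1.43 s
v² = v₀² + 2aΔx → Δx = (4² − 5.00²)/(2·-0.7) = 6.43 m

Phase 2 (constant speed): v₀ = 4.00 m/s, a = 0 m/s².
Constant speed: t = d/v = 18/4.00 = 4.50 s

Phase 3 (decelerating): v₀ = 4.00 m/s, a = -1.2 m/s².
v = v₀ + at → t = (0 − 4.00) / -1.2 = 3.33 s
v² = v₀² + 2aΔx → Δx = (0² − 4.00²)/(2·-1.2) = 6.67 m
Total distance = 6.43 + 18.0 + 6.67 = 31.1 m

31.1 m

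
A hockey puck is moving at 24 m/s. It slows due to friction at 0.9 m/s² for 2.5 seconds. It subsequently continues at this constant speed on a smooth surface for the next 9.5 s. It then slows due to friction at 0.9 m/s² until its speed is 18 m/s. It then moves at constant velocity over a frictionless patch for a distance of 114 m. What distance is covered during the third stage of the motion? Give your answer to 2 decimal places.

82.81 m

Phase 1 (decelerating): v₀ = 24.0 m/s, a = -0.9 m/s².
v = v₀ + at = 24.0 + (-0.9)(2.5) = 21.8 m/s
Δx = v₀t + ½at² = 24.0·2.5 + 0.5·-0.9·2.5² = 57.2 m

Phase 2 (constant speed): v₀ = 21.8 m/s, a = 0 m/s².
v = v₀ + at = 21.8 + (0)(9.5) = 21.8 m/s
Δx = v₀t + ½at² = 21.8·9.5 + 0.5·0·9.5² = 207 m

Phase 3 (decelerating): v₀ = 21.8 m/s, a = -0.9 m/s².
v = v₀ + at → t = (18 − 21.8) / -0.9 = 4.17 s
v² = v₀² + 2aΔx → Δx = (18² − 21.8²)/(2·-0.9) = 82.8 m
Distance in phase 3 = 82.8 m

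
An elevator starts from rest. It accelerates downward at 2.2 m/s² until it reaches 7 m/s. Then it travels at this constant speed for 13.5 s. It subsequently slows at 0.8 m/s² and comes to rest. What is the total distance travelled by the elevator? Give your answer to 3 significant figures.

Phase 1 (accelerating): v₀ = 0 m/s, a = 2.2 m/s².
v = v₀ + at → t = (7 − 0) / 2.2 = 3.18 s
v² = v₀² + 2aΔx → Δx = (7² − 0²)/(2·2.2) = 11.1 m

Phase 2 (constant speed): v₀ = 7.00 m/s, a = 0 m/s².
v = v₀ + at = 7.00 + (0)(13.5) = 7.00 m/s
Δx = v₀t + ½at² = 7.00·13.5 + 0.5·0·13.5² = 94.5 m

Phase 3 (decelerating): v₀ = 7.00 m/s, a = -0.8 m/s².
v = v₀ + at → t = (0 − 7.00) / -0.8 = 8.75 s
v² = v₀² + 2aΔx → Δx = (0² − 7.00²)/(2·-0.8) = 30.6 m
Total distance = 11.1 + 94.5 + 30.6 = 136 m

136 m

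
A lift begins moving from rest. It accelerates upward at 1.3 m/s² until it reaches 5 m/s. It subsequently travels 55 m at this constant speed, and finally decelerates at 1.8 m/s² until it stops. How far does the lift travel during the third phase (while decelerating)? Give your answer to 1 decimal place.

Phase 1 (accelerating): v₀ = 0 m/s, a = 1.3 m/s².
v = v₀ + at → t = (5 − 0) / 1.3 = 3.85 s
v² = v₀² + 2aΔx → Δx = (5² − 0²)/(2·1.3) = 9.62 m

Phase 2 (constant speed): v₀ = 5.00 m/s, a = 0 m/s².
Constant speed: t = d/v = 55/5.00 = 11.0 s

Phase 3 (decelerating): v₀ = 5.00 m/s, a = -1.8 m/s².
v = v₀ + at → t = (0 − 5.00) / -1.8 = 2.78 s
v² = v₀² + 2aΔx → Δx = (0² − 5.00²)/(2·-1.8) = 6.94 m
Distance in phase 3 = 6.94 m

6.9 m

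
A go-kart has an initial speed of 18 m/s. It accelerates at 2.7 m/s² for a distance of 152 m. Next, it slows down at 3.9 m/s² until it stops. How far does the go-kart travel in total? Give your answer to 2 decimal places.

298.77 m

Phase 1 (accelerating): v₀ = 18.0 m/s, a = 2.7 m/s².
v² = v₀² + 2aΔx = 18.0² + 2·2.7·152 = 1140 → v = 33.8 m/s
t = (v − v₀)/a = (33.8 − 18.0)/2.7 = 5.86 s

Phase 2 (decelerating): v₀ = 33.8 m/s, a = -3.9 m/s².
v = v₀ + at → t = (0 − 33.8) / -3.9 = 8.68 s
v² = v₀² + 2aΔx → Δx = (0² − 33.8²)/(2·-3.9) = 147 m
Total distance = 152 + 147 = 299 m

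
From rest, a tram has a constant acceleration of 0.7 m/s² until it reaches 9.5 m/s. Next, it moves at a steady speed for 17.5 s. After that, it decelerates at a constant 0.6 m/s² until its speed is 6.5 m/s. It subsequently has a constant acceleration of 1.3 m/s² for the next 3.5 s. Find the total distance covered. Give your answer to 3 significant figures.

Phase 1 (accelerating): v₀ = 0 m/s, a = 0.7 m/s².
v = v₀ + at → t = (9.5 − 0) / 0.7 = 13.6 s
v² = v₀² + 2aΔx → Δx = (9.5² − 0²)/(2·0.7) = 64.5 m

Phase 2 (constant speed): v₀ = 9.50 m/s, a = 0 m/s².
v = v₀ + at = 9.50 + (0)(17.5) = 9.50 m/s
Δx = v₀t + ½at² = 9.50·17.5 + 0.5·0·17.5² = 166 m

Phase 3 (decelerating): v₀ = 9.50 m/s, a = -0.6 m/s².
v = v₀ + at → t = (6.5 − 9.50) / -0.6 = 5.00 s
v² = v₀² + 2aΔx → Δx = (6.5² − 9.50²)/(2·-0.6) = 40.0 m

Phase 4 (accelerating): v₀ = 6.50 m/s, a = 1.3 m/s².
v = v₀ + at = 6.50 + (1.3)(3.5) = 11.1 m/s
Δx = v₀t + ½at² = 6.50·3.5 + 0.5·1.3·3.5² = 30.7 m
Total distance = 64.5 + 166 + 40.0 + 30.7 = 301 m

301 m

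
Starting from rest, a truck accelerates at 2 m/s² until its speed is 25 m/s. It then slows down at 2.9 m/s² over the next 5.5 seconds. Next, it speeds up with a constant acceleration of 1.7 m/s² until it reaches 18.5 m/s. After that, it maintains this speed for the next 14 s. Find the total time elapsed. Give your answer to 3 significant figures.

Phase 1 (accelerating): v₀ = 0 m/s, a = 2 m/s².
v = v₀ + at → t = (25 − 0) / 2 = 12.5 s
v² = v₀² + 2aΔx → Δx = (25² − 0²)/(2·2) = 156 m

Phase 2 (decelerating): v₀ = 25.0 m/s, a = -2.9 m/s².
v = v₀ + at = 25.0 + (-2.9)(5.5) = 9.05 m/s
Δx = v₀t + ½at² = 25.0·5.5 + 0.5·-2.9·5.5² = 93.6 m

Phase 3 (accelerating): v₀ = 9.05 m/s, a = 1.7 m/s².
v = v₀ + at → t = (18.5 − 9.05) / 1.7 = 5.56 s
v² = v₀² + 2aΔx → Δx = (18.5² − 9.05²)/(2·1.7) = 76.6 m

Phase 4 (constant speed): v₀ = 18.5 m/s, a = 0 m/s².
v = v₀ + at = 18.5 + (0)(14) = 18.5 m/s
Δx = v₀t + ½at² = 18.5·14 + 0.5·0·14² = 259 m
Total time = 12.5 + 5.50 + 5.56 + 14.0 = 37.6 s

37.6 s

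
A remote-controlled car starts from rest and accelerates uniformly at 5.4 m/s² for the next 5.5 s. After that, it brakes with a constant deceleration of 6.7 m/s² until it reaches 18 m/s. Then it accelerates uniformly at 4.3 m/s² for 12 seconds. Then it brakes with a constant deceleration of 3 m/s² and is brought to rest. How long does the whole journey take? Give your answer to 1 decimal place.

42.4 s

Phase 1 (accelerating): v₀ = 0 m/s, a = 5.4 m/s².
v = v₀ + at = 0 + (5.4)(5.5) = 29.7 m/s
Δx = v₀t + ½at² = 0·5.5 + 0.5·5.4·5.5² = 81.7 m

Phase 2 (decelerating): v₀ = 29.7 m/s, a = -6.7 m/s².
v = v₀ + at → t = (18 − 29.7) / -6.7 = 1.75 s
v² = v₀² + 2aΔx → Δx = (18² − 29.7²)/(2·-6.7) = 41.6 m

Phase 3 (accelerating): v₀ = 18.0 m/s, a = 4.3 m/s².
v = v₀ + at = 18.0 + (4.3)(12) = 69.6 m/s
Δx = v₀t + ½at² = 18.0·12 + 0.5·4.3·12² = 526 m

Phase 4 (decelerating): v₀ = 69.6 m/s, a = -3 m/s².
v = v₀ + at → t = (0 − 69.6) / -3 = 23.2 s
v² = v₀² + 2aΔx → Δx = (0² − 69.6²)/(2·-3) = 807 m
Total time = 5.50 + 1.75 + 12.0 + 23.2 = 42.4 s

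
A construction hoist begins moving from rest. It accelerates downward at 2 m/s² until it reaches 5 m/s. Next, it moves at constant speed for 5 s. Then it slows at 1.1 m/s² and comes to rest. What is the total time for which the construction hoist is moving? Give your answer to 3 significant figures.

Phase 1 (accelerating): v₀ = 0 m/s, a = 2 m/s².
v = v₀ + at → t = (5 − 0) / 2 = 2.50 s
v² = v₀² + 2aΔx → Δx = (5² − 0²)/(2·2) = 6.25 m

Phase 2 (constant speed): v₀ = 5.00 m/s, a = 0 m/s².
v = v₀ + at = 5.00 + (0)(5) = 5.00 m/s
Δx = v₀t + ½at² = 5.00·5 + 0.5·0·5² = 25.0 m

Phase 3 (decelerating): v₀ = 5.00 m/s, a = -1.1 m/s².
v = v₀ + at → t = (0 − 5.00) / -1.1 = 4.55 s
v² = v₀² + 2aΔx → Δx = (0² − 5.00²)/(2·-1.1) = 11.4 m
Total time = 2.50 + 5.00 + 4.55 = 12.0 s

12.0 s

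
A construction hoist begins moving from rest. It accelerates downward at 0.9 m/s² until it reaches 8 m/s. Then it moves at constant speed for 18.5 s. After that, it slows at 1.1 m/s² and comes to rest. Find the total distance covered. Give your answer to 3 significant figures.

Phase 1 (accelerating): v₀ = 0 m/s, a = 0.9 m/s².
v = v₀ + at → t = (8 − 0) / 0.9 = 8.89 s
v² = v₀² + 2aΔx → Δx = (8² − 0²)/(2·0.9) = 35.6 m

Phase 2 (constant speed): v₀ = 8.00 m/s, a = 0 m/s².
v = v₀ + at = 8.00 + (0)(18.5) = 8.00 m/s
Δx = v₀t + ½at² = 8.00·18.5 + 0.5·0·18.5² = 148 m

Phase 3 (decelerating): v₀ = 8.00 m/s, a = -1.1 m/s².
v = v₀ + at → t = (0 − 8.00) / -1.1 = 7.27 s
v² = v₀² + 2aΔx → Δx = (0² − 8.00²)/(2·-1.1) = 29.1 m
Total distance = 35.6 + 148 + 29.1 = 213 m

213 m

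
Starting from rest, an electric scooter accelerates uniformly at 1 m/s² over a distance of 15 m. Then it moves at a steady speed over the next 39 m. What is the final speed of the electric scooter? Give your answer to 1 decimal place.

5.5 m/s

Phase 1 (accelerating): v₀ = 0 m/s, a = 1 m/s².
v² = v₀² + 2aΔx = 0² + 2·1·15 = 30.0 → v = 5.48 m/s
t = (v − v₀)/a = (5.48 − 0)/1 = 5.48 s

Phase 2 (constant speed): v₀ = 5.48 m/s, a = 0 m/s².
Constant speed: t = d/v = 39/5.48 = 7.12 s
Final speed = 5.48 m/s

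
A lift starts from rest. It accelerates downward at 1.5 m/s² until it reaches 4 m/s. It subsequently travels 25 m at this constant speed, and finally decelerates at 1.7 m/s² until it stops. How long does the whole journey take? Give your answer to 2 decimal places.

11.27 s

Phase 1 (accelerating): v₀ = 0 m/s, a = 1.5 m/s².
v = v₀ + at → t = (4 − 0) / 1.5 = 2.67 s
v² = v₀² + 2aΔx → Δx = (4² − 0²)/(2·1.5) = 5.33 m

Phase 2 (constant speed): v₀ = 4.00 m/s, a = 0 m/s².
Constant speed: t = d/v = 25/4.00 = 6.25 s

Phase 3 (decelerating): v₀ = 4.00 m/s, a = -1.7 m/s².
v = v₀ + at → t = (0 − 4.00) / -1.7 = 2.35 s
v² = v₀² + 2aΔx → Δx = (0² − 4.00²)/(2·-1.7) = 4.71 m
Total time = 2.67 + 6.25 + 2.35 = 11.3 s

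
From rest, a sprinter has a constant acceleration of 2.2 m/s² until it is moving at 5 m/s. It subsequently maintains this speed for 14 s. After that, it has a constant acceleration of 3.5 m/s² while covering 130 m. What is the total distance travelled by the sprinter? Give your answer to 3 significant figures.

Phase 1 (accelerating): v₀ = 0 m/s, a = 2.2 m/s².
v = v₀ + at → t = (5 − 0) / 2.2 = 2.27 s
v² = v₀² + 2aΔx → Δx = (5² − 0²)/(2·2.2) = 5.68 m

Phase 2 (constant speed): v₀ = 5.00 m/s, a = 0 m/s².
v = v₀ + at = 5.00 + (0)(14) = 5.00 m/s
Δx = v₀t + ½at² = 5.00·14 + 0.5·0·14² = 70.0 m

Phase 3 (accelerating): v₀ = 5.00 m/s, a = 3.5 m/s².
v² = v₀² + 2aΔx = 5.00² + 2·3.5·130 = 935 → v = 30.6 m/s
t = (v − v₀)/a = (30.6 − 5.00)/3.5 = 7.31 s
Total distance = 5.68 + 70.0 + 130 = 206 m

206 m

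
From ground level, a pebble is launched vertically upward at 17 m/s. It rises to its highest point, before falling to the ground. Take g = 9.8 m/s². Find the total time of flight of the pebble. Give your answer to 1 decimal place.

3.5 s

Phase 1 (rising): v₀ = 17.0 m/s, a = -9.8 m/s².
v = v₀ + at → t = (0 − 17.0) / -9.8 = 1.73 s
v² = v₀² + 2aΔx → Δx = (0² − 17.0²)/(2·-9.8) = 14.7 m

Phase 2 (falling): v₀ = 0 m/s, a = -9.8 m/s².
Falls 14.7 m from rest: t = √(2·14.7/9.8) = 1.73 s; v = g·t = 17.0 m/s.
Total time = 1.73 + 1.73 = 3.47 s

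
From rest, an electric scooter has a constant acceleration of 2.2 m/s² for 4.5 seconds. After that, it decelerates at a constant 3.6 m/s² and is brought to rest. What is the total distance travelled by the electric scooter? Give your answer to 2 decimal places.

35.89 m

Phase 1 (accelerating): v₀ = 0 m/s, a = 2.2 m/s².
v = v₀ + at = 0 + (2.2)(4.5) = 9.90 m/s
Δx = v₀t + ½at² = 0·4.5 + 0.5·2.2·4.5² = 22.3 m

Phase 2 (decelerating): v₀ = 9.90 m/s, a = -3.6 m/s².
v = v₀ + at → t = (0 − 9.90) / -3.6 = 2.75 s
v² = v₀² + 2aΔx → Δx = (0² − 9.90²)/(2·-3.6) = 13.6 m
Total distance = 22.3 + 13.6 = 35.9 m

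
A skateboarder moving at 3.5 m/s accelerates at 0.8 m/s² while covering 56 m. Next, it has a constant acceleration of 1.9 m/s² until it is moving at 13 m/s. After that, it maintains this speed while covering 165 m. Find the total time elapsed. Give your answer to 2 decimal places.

22.46 s

Phase 1 (accelerating): v₀ = 3.50 m/s, a = 0.8 m/s².
v² = v₀² + 2aΔx = 3.50² + 2·0.8·56 = 102 → v = 10.1 m/s
t = (v − v₀)/a = (10.1 − 3.50)/0.8 = 8.24 s

Phase 2 (accelerating): v₀ = 10.1 m/s, a = 1.9 m/s².
v = v₀ + at → t = (13 − 10.1) / 1.9 = 1.53 s
v² = v₀² + 2aΔx → Δx = (13² − 10.1²)/(2·1.9) = 17.7 m

Phase 3 (constant speed): v₀ = 13.0 m/s, a = 0 m/s².
Constant speed: t = d/v = 165/13.0 = 12.7 s
Total time = 8.24 + 1.53 + 12.7 = 22.5 s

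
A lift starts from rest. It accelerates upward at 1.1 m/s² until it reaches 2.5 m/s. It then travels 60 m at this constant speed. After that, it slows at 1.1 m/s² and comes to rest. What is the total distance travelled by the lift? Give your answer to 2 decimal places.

65.68 m

Phase 1 (accelerating): v₀ = 0 m/s, a = 1.1 m/s².
v = v₀ + at → t = (2.5 − 0) / 1.1 = 2.27 s
v² = v₀² + 2aΔx → Δx = (2.5² − 0²)/(2·1.1) = 2.84 m

Phase 2 (constant speed): v₀ = 2.50 m/s, a = 0 m/s².
Constant speed: t = d/v = 60/2.50 = 24.0 s

Phase 3 (decelerating): v₀ = 2.50 m/s, a = -1.1 m/s².
v = v₀ + at → t = (0 − 2.50) / -1.1 = 2.27 s
v² = v₀² + 2aΔx → Δx = (0² − 2.50²)/(2·-1.1) = 2.84 m
Total distance = 2.84 + 60.0 + 2.84 = 65.7 m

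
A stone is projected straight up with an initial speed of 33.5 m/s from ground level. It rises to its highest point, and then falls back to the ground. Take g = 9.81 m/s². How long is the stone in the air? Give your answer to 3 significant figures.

Phase 1 (rising): v₀ = 33.5 m/s, a = -9.81 m/s².
v = v₀ + at → t = (0 − 33.5) / -9.81 = 3.41 s
v² = v₀² + 2aΔx → Δx = (0² − 33.5²)/(2·-9.81) = 57.2 m

Phase 2 (falling): v₀ = 0 m/s, a = -9.81 m/s².
Falls 57.2 m from rest: t = √(2·57.2/9.81) = 3.41 s; v = g·t = 33.5 m/s.
Total time = 3.41 + 3.41 = 6.83 s

6.83 s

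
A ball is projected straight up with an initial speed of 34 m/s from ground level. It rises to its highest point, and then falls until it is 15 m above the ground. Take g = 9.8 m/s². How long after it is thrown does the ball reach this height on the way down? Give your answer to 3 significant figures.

6.47 s

Phase 1 (rising): v₀ = 34.0 m/s, a = -9.8 m/s².
v = v₀ + at → t = (0 − 34.0) / -9.8 = 3.47 s
v² = v₀² + 2aΔx → Δx = (0² − 34.0²)/(2·-9.8) = 59.0 m

Phase 2 (falling): v₀ = 0 m/s, a = -9.8 m/s².
Falls 44.0 m from rest: t = √(2·44.0/9.8) = 3.00 s; v = g·t = 29.4 m/s.
Total time = 3.47 + 3.00 = 6.47 s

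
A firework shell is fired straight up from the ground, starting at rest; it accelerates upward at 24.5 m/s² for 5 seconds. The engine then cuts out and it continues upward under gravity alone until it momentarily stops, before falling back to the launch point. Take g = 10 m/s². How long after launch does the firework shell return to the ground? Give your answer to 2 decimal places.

Phase 1 (powered ascent): v₀ = 0 m/s, a = 24.5 m/s².
v = v₀ + at = 0 + (24.5)(5) = 122 m/s
Δx = v₀t + ½at² = 0·5 + 0.5·24.5·5² = 306 m

Phase 2 (coasting upward): v₀ = 122 m/s, a = -10 m/s².
v = v₀ + at → t = (0 − 122) / -10 = 12.2 s
v² = v₀² + 2aΔx → Δx = (0² − 122²)/(2·-10) = 750 m

Phase 3 (free fall): v₀ = 0 m/s, a = -10 m/s².
Falls 1060 m from rest: t = √(2·1060/10) = 14.5 s; v = g·t = 145 m/s.
Total time = 5.00 + 12.2 + 14.5 = 31.8 s

31.79 s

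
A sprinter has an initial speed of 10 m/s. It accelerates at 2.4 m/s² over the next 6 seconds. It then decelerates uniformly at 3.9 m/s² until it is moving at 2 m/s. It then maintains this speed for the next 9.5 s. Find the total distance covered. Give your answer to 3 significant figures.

Phase 1 (accelerating): v₀ = 10.0 m/s, a = 2.4 m/s².
v = v₀ + at = 10.0 + (2.4)(6) = 24.4 m/s
Δx = v₀t + ½at² = 10.0·6 + 0.5·2.4·6² = 103 m

Phase 2 (decelerating): v₀ = 24.4 m/s, a = -3.9 m/s².
v = v₀ + at → t = (2 − 24.4) / -3.9 = 5.74 s
v² = v₀² + 2aΔx → Δx = (2² − 24.4²)/(2·-3.9) = 75.8 m

Phase 3 (constant speed): v₀ = 2.00 m/s, a = 0 m/s².
v = v₀ + at = 2.00 + (0)(9.5) = 2.00 m/s
Δx = v₀t + ½at² = 2.00·9.5 + 0.5·0·9.5² = 19.0 m
Total distance = 103 + 75.8 + 19.0 = 198 m

198 m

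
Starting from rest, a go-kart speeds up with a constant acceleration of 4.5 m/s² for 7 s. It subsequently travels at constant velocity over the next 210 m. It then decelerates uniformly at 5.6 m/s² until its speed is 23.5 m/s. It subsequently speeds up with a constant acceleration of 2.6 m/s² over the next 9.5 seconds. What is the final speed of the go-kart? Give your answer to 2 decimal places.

48.20 m/s

Phase 1 (accelerating): v₀ = 0 m/s, a = 4.5 m/s².
v = v₀ + at = 0 + (4.5)(7) = 31.5 m/s
Δx = v₀t + ½at² = 0·7 + 0.5·4.5·7² = 110 m

Phase 2 (constant speed): v₀ = 31.5 m/s, a = 0 m/s².
Constant speed: t = d/v = 210/31.5 = 6.67 s

Phase 3 (decelerating): v₀ = 31.5 m/s, a = -5.6 m/s².
v = v₀ + at → t = (23.5 − 31.5) / -5.6 = 1.43 s
v² = v₀² + 2aΔx → Δx = (23.5² − 31.5²)/(2·-5.6) = 39.3 m

Phase 4 (accelerating): v₀ = 23.5 m/s, a = 2.6 m/s².
v = v₀ + at = 23.5 + (2.6)(9.5) = 48.2 m/s
Δx = v₀t + ½at² = 23.5·9.5 + 0.5·2.6·9.5² = 341 m
Final speed = 48.2 m/s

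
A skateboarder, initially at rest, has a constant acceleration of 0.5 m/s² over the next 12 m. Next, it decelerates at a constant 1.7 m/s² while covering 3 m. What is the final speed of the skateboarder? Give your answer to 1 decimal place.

1.3 m/s

Phase 1 (accelerating): v₀ = 0 m/s, a = 0.5 m/s².
v² = v₀² + 2aΔx = 0² + 2·0.5·12 = 12.0 → v = 3.46 m/s
t = (v − v₀)/a = (3.46 − 0)/0.5 = 6.93 s

Phase 2 (decelerating): v₀ = 3.46 m/s, a = -1.7 m/s².
v² = v₀² + 2aΔx = 3.46² + 2·-1.7·3 = 1.80 → v = 1.34 m/s
t = (v − v₀)/a = (1.34 − 3.46)/-1.7 = 1.25 s
Final speed = 1.34 m/s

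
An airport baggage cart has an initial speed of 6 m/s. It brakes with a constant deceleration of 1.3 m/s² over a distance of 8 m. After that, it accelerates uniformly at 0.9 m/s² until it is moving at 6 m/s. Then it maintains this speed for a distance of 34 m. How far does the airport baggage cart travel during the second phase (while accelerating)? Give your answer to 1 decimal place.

11.6 m

Phase 1 (decelerating): v₀ = 6.00 m/s, a = -1.3 m/s².
v² = v₀² + 2aΔx = 6.00² + 2·-1.3·8 = 15.2 → v = 3.90 m/s
t = (v − v₀)/a = (3.90 − 6.00)/-1.3 = 1.62 s

Phase 2 (accelerating): v₀ = 3.90 m/s, a = 0.9 m/s².
v = v₀ + at → t = (6 − 3.90) / 0.9 = 2.33 s
v² = v₀² + 2aΔx → Δx = (6² − 3.90²)/(2·0.9) = 11.6 m
Distance in phase 2 = 11.6 m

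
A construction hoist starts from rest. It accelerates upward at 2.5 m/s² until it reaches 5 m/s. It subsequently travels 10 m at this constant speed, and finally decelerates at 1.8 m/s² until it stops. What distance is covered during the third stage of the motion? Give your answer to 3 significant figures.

Phase 1 (accelerating): v₀ = 0 m/s, a = 2.5 m/s².
v = v₀ + at → t = (5 − 0) / 2.5 = 2.00 s
v² = v₀² + 2aΔx → Δx = (5² − 0²)/(2·2.5) = 5.00 m

Phase 2 (constant speed): v₀ = 5.00 m/s, a = 0 m/s².
Constant speed: t = d/v = 10/5.00 = 2.00 s

Phase 3 (decelerating): v₀ = 5.00 m/s, a = -1.8 m/s².
v = v₀ + at → t = (0 − 5.00) / -1.8 = 2.78 s
v² = v₀² + 2aΔx → Δx = (0² − 5.00²)/(2·-1.8) = 6.94 m
Distance in phase 3 = 6.94 m

6.94 m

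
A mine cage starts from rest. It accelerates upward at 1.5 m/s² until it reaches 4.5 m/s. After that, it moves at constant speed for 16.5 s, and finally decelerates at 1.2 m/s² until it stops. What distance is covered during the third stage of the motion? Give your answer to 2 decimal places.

8.44 m

Phase 1 (accelerating): v₀ = 0 m/s, a = 1.5 m/s².
v = v₀ + at → t = (4.5 − 0) / 1.5 = 3.00 s
v² = v₀² + 2aΔx → Δx = (4.5² − 0²)/(2·1.5) = 6.75 m

Phase 2 (constant speed): v₀ = 4.50 m/s, a = 0 m/s².
v = v₀ + at = 4.50 + (0)(16.5) = 4.50 m/s
Δx = v₀t + ½at² = 4.50·16.5 + 0.5·0·16.5² = 74.2 m

Phase 3 (decelerating): v₀ = 4.50 m/s, a = -1.2 m/s².
v = v₀ + at → t = (0 − 4.50) / -1.2 = 3.75 s
v² = v₀² + 2aΔx → Δx = (0² − 4.50²)/(2·-1.2) = 8.44 m
Distance in phase 3 = 8.44 m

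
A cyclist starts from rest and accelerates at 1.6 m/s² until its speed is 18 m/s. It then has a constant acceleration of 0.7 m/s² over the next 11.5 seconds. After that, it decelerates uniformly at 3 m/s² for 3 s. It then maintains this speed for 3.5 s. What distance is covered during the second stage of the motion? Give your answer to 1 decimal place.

253.3 m

Phase 1 (accelerating): v₀ = 0 m/s, a = 1.6 m/s².
v = v₀ + at → t = (18 − 0) / 1.6 = 11.2 s
v² = v₀² + 2aΔx → Δx = (18² − 0²)/(2·1.6) = 101 m

Phase 2 (accelerating): v₀ = 18.0 m/s, a = 0.7 m/s².
v = v₀ + at = 18.0 + (0.7)(11.5) = 26.0 m/s
Δx = v₀t + ½at² = 18.0·11.5 + 0.5·0.7·11.5² = 253 m
Distance in phase 2 = 253 m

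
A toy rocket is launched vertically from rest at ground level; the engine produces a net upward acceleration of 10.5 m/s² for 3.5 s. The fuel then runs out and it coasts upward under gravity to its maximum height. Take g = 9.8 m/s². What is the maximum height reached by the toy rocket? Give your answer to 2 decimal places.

Phase 1 (powered ascent): v₀ = 0 m/s, a = 10.5 m/s².
v = v₀ + at = 0 + (10.5)(3.5) = 36.8 m/s
Δx = v₀t + ½at² = 0·3.5 + 0.5·10.5·3.5² = 64.3 m

Phase 2 (coasting upward): v₀ = 36.8 m/s, a = -9.8 m/s².
v = v₀ + at → t = (0 − 36.8) / -9.8 = 3.75 s
v² = v₀² + 2aΔx → Δx = (0² − 36.8²)/(2·-9.8) = 68.9 m
Maximum height = 64.3 + 68.9 = 133 m

133.22 m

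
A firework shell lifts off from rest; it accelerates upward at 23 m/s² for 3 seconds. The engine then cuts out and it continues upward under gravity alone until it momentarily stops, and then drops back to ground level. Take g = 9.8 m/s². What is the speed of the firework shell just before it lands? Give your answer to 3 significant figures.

Phase 1 (powered ascent): v₀ = 0 m/s, a = 23 m/s².
v = v₀ + at = 0 + (23)(3) = 69.0 m/s
Δx = v₀t + ½at² = 0·3 + 0.5·23·3² = 104 m

Phase 2 (coasting upward): v₀ = 69.0 m/s, a = -9.8 m/s².
v = v₀ + at → t = (0 − 69.0) / -9.8 = 7.04 s
v² = v₀² + 2aΔx → Δx = (0² − 69.0²)/(2·-9.8) = 243 m

Phase 3 (free fall): v₀ = 0 m/s, a = -9.8 m/s².
Falls 346 m from rest: t = √(2·346/9.8) = 8.41 s; v = g·t = 82.4 m/s.
Impact speed = 82.4 m/s

82.4 m/s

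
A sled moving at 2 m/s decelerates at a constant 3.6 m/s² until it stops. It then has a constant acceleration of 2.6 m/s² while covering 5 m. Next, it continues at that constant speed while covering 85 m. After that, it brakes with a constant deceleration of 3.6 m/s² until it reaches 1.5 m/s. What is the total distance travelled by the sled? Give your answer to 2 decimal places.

93.85 m

Phase 1 (decelerating): v₀ = 2.00 m/s, a = -3.6 m/s².
v = v₀ + at → t = (0 − 2.00) / -3.6 = 0.556 s
v² = v₀² + 2aΔx → Δx = (0² − 2.00²)/(2·-3.6) = 0.556 m

Phase 2 (accelerating): v₀ = 0 m/s, a = 2.6 m/s².
v² = v₀² + 2aΔx = 0² + 2·2.6·5 = 26.0 → v = 5.10 m/s
t = (v − v₀)/a = (5.10 − 0)/2.6 = 1.96 s

Phase 3 (constant speed): v₀ = 5.10 m/s, a = 0 m/s².
Constant speed: t = d/v = 85/5.10 = 16.7 s

Phase 4 (decelerating): v₀ = 5.10 m/s, a = -3.6 m/s².
v = v₀ + at → t = (1.5 − 5.10) / -3.6 = 1.00 s
v² = v₀² + 2aΔx → Δx = (1.5² − 5.10²)/(2·-3.6) = 3.30 m
Total distance = 0.556 + 5.00 + 85.0 + 3.30 = 93.9 m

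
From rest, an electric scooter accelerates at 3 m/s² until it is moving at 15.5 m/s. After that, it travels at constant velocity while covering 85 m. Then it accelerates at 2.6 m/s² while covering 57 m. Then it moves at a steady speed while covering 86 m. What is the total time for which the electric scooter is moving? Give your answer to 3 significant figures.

Phase 1 (accelerating): v₀ = 0 m/s, a = 3 m/s².
v = v₀ + at → t = (15.5 − 0) / 3 = 5.17 s
v² = v₀² + 2aΔx → Δx = (15.5² − 0²)/(2·3) = 40.0 m

Phase 2 (constant speed): v₀ = 15.5 m/s, a = 0 m/s².
Constant speed: t = d/v = 85/15.5 = 5.48 s

Phase 3 (accelerating): v₀ = 15.5 m/s, a = 2.6 m/s².
v² = v₀² + 2aΔx = 15.5² + 2·2.6·57 = 537 → v = 23.2 m/s
t = (v − v₀)/a = (23.2 − 15.5)/2.6 = 2.95 s

Phase 4 (constant speed): v₀ = 23.2 m/s, a = 0 m/s².
Constant speed: t = d/v = 86/23.2 = 3.71 s
Total time = 5.17 + 5.48 + 2.95 + 3.71 = 17.3 s

17.3 s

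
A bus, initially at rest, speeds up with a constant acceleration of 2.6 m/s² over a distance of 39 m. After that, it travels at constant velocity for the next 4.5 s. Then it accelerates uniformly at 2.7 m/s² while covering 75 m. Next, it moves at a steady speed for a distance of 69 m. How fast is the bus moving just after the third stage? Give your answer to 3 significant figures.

24.7 m/s

Phase 1 (accelerating): v₀ = 0 m/s, a = 2.6 m/s².
v² = v₀² + 2aΔx = 0² + 2·2.6·39 = 203 → v = 14.2 m/s
t = (v − v₀)/a = (14.2 − 0)/2.6 = 5.48 s

Phase 2 (constant speed): v₀ = 14.2 m/s, a = 0 m/s².
v = v₀ + at = 14.2 + (0)(4.5) = 14.2 m/s
Δx = v₀t + ½at² = 14.2·4.5 + 0.5·0·4.5² = 64.1 m

Phase 3 (accelerating): v₀ = 14.2 m/s, a = 2.7 m/s².
v² = v₀² + 2aΔx = 14.2² + 2·2.7·75 = 608 → v = 24.7 m/s
t = (v − v₀)/a = (24.7 − 14.2)/2.7 = 3.86 s
Speed at end of phase 3 = 24.7 m/s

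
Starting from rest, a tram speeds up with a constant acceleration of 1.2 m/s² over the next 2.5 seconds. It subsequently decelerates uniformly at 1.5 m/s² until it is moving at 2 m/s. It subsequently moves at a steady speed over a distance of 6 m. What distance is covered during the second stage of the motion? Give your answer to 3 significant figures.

1.67 m

Phase 1 (accelerating): v₀ = 0 m/s, a = 1.2 m/s².
v = v₀ + at = 0 + (1.2)(2.5) = 3.00 m/s
Δx = v₀t + ½at² = 0·2.5 + 0.5·1.2·2.5² = 3.75 m

Phase 2 (decelerating): v₀ = 3.00 m/s, a = -1.5 m/s².
v = v₀ + at → t = (2 − 3.00) / -1.5 = 0.667 s
v² = v₀² + 2aΔx → Δx = (2² − 3.00²)/(2·-1.5) = 1.67 m
Distance in phase 2 = 1.67 m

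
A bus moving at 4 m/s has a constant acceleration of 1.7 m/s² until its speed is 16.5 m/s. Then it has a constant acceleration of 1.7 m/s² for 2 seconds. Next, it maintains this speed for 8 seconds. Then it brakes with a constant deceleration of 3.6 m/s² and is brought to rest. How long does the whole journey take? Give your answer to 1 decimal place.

22.9 s

Phase 1 (accelerating): v₀ = 4.00 m/s, a = 1.7 m/s².
v = v₀ + at → t = (16.5 − 4.00) / 1.7 = 7.35 s
v² = v₀² + 2aΔx → Δx = (16.5² − 4.00²)/(2·1.7) = 75.4 m

Phase 2 (accelerating): v₀ = 16.5 m/s, a = 1.7 m/s².
v = v₀ + at = 16.5 + (1.7)(2) = 19.9 m/s
Δx = v₀t + ½at² = 16.5·2 + 0.5·1.7·2² = 36.4 m

Phase 3 (constant speed): v₀ = 19.9 m/s, a = 0 m/s².
v = v₀ + at = 19.9 + (0)(8) = 19.9 m/s
Δx = v₀t + ½at² = 19.9·8 + 0.5·0·8² = 159 m

Phase 4 (decelerating): v₀ = 19.9 m/s, a = -3.6 m/s².
v = v₀ + at → t = (0 − 19.9) / -3.6 = 5.53 s
v² = v₀² + 2aΔx → Δx = (0² − 19.9²)/(2·-3.6) = 55.0 m
Total time = 7.35 + 2.00 + 8.00 + 5.53 = 22.9 s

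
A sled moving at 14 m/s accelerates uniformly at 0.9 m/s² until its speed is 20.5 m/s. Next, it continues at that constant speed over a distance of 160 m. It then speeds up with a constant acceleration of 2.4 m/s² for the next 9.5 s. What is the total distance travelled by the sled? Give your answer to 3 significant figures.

588 m

Phase 1 (accelerating): v₀ = 14.0 m/s, a = 0.9 m/s².
v = v₀ + at → t = (20.5 − 14.0) / 0.9 = 7.22 s
v² = v₀² + 2aΔx → Δx = (20.5² − 14.0²)/(2·0.9) = 125 m

Phase 2 (constant speed): v₀ = 20.5 m/s, a = 0 m/s².
Constant speed: t = d/v = 160/20.5 = 7.80 s

Phase 3 (accelerating): v₀ = 20.5 m/s, a = 2.4 m/s².
v = v₀ + at = 20.5 + (2.4)(9.5) = 43.3 m/s
Δx = v₀t + ½at² = 20.5·9.5 + 0.5·2.4·9.5² = 303 m
Total distance = 125 + 160 + 303 = 588 m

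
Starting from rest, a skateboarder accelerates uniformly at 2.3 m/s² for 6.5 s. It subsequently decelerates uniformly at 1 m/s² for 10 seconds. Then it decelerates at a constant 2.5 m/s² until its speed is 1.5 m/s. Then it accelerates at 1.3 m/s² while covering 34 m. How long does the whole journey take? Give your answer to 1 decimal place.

24.1 s

Phase 1 (accelerating): v₀ = 0 m/s, a = 2.3 m/s².
v = v₀ + at = 0 + (2.3)(6.5) = 14.9 m/s
Δx = v₀t + ½at² = 0·6.5 + 0.5·2.3·6.5² = 48.6 m

Phase 2 (decelerating): v₀ = 14.9 m/s, a = -1 m/s².
v = v₀ + at = 14.9 + (-1)(10) = 4.95 m/s
Δx = v₀t + ½at² = 14.9·10 + 0.5·-1·10² = 99.5 m

Phase 3 (decelerating): v₀ = 4.95 m/s, a = -2.5 m/s².
v = v₀ + at → t = (1.5 − 4.95) / -2.5 = 1.38 s
v² = v₀² + 2aΔx → Δx = (1.5² − 4.95²)/(2·-2.5) = 4.45 m

Phase 4 (accelerating): v₀ = 1.50 m/s, a = 1.3 m/s².
v² = v₀² + 2aΔx = 1.50² + 2·1.3·34 = 90.7 → v = 9.52 m/s
t = (v − v₀)/a = (9.52 − 1.50)/1.3 = 6.17 s
Total time = 6.50 + 10.0 + 1.38 + 6.17 = 24.1 s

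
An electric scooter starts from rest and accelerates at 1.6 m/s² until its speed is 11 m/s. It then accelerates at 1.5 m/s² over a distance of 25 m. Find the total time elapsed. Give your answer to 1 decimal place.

Phase 1 (accelerating): v₀ = 0 m/s, a = 1.6 m/s².
v = v₀ + at → t = (11 − 0) / 1.6 = 6.88 s
v² = v₀² + 2aΔx → Δx = (11² − 0²)/(2·1.6) = 37.8 m

Phase 2 (accelerating): v₀ = 11.0 m/s, a = 1.5 m/s².
v² = v₀² + 2aΔx = 11.0² + 2·1.5·25 = 196 → v = 14.0 m/s
t = (v − v₀)/a = (14.0 − 11.0)/1.5 = 2.00 s
Total time = 6.88 + 2.00 = 8.88 s

8.9 s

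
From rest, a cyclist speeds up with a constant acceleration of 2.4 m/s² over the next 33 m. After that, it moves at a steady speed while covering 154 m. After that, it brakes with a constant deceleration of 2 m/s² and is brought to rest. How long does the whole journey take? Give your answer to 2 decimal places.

23.77 s

Phase 1 (accelerating): v₀ = 0 m/s, a = 2.4 m/s².
v² = v₀² + 2aΔx = 0² + 2·2.4·33 = 158 → v = 12.6 m/s
t = (v − v₀)/a = (12.6 − 0)/2.4 = 5.24 s

Phase 2 (constant speed): v₀ = 12.6 m/s, a = 0 m/s².
Constant speed: t = d/v = 154/12.6 = 12.2 s

Phase 3 (decelerating): v₀ = 12.6 m/s, a = -2 m/s².
v = v₀ + at → t = (0 − 12.6) / -2 = 6.29 s
v² = v₀² + 2aΔx → Δx = (0² − 12.6²)/(2·-2) = 39.6 m
Total time = 5.24 + 12.2 + 6.29 = 23.8 s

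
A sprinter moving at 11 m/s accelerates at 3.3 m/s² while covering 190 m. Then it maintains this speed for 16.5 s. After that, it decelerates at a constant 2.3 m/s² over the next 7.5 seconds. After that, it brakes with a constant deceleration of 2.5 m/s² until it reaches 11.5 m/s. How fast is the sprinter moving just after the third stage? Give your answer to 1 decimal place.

19.8 m/s

Phase 1 (accelerating): v₀ = 11.0 m/s, a = 3.3 m/s².
v² = v₀² + 2aΔx = 11.0² + 2·3.3·190 = 1380 → v = 37.1 m/s
t = (v − v₀)/a = (37.1 − 11.0)/3.3 = 7.90 s

Phase 2 (constant speed): v₀ = 37.1 m/s, a = 0 m/s².
v = v₀ + at = 37.1 + (0)(16.5) = 37.1 m/s
Δx = v₀t + ½at² = 37.1·16.5 + 0.5·0·16.5² = 612 m

Phase 3 (decelerating): v₀ = 37.1 m/s, a = -2.3 m/s².
v = v₀ + at = 37.1 + (-2.3)(7.5) = 19.8 m/s
Δx = v₀t + ½at² = 37.1·7.5 + 0.5·-2.3·7.5² = 213 m
Speed at end of phase 3 = 19.8 m/s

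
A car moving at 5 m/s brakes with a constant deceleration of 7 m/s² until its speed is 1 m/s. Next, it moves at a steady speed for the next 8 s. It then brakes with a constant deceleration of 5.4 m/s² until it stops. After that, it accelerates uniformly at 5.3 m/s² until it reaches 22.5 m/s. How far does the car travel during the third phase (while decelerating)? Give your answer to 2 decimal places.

0.09 m

Phase 1 (decelerating): v₀ = 5.00 m/s, a = -7 m/s².
v = v₀ + at → t = (1 − 5.00) / -7 = 0.571 s
v² = v₀² + 2aΔx → Δx = (1² − 5.00²)/(2·-7) = 1.71 m

Phase 2 (constant speed): v₀ = 1.00 m/s, a = 0 m/s².
v = v₀ + at = 1.00 + (0)(8) = 1.00 m/s
Δx = v₀t + ½at² = 1.00·8 + 0.5·0·8² = 8.00 m

Phase 3 (decelerating): v₀ = 1.00 m/s, a = -5.4 m/s².
v = v₀ + at → t = (0 − 1.00) / -5.4 = 0.185 s
v² = v₀² + 2aΔx → Δx = (0² − 1.00²)/(2·-5.4) = 0.0926 m
Distance in phase 3 = 0.0926 m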